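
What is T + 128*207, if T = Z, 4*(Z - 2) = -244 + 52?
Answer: 26450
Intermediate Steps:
Z = -46 (Z = 2 + (-244 + 52)/4 = 2 + (1/4)*(-192) = 2 - 48 = -46)
T = -46
T + 128*207 = -46 + 128*207 = -46 + 26496 = 26450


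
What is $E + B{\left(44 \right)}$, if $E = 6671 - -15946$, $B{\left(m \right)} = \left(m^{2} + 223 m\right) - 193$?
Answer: $34172$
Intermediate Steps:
$B{\left(m \right)} = -193 + m^{2} + 223 m$
$E = 22617$ ($E = 6671 + 15946 = 22617$)
$E + B{\left(44 \right)} = 22617 + \left(-193 + 44^{2} + 223 \cdot 44\right) = 22617 + \left(-193 + 1936 + 9812\right) = 22617 + 11555 = 34172$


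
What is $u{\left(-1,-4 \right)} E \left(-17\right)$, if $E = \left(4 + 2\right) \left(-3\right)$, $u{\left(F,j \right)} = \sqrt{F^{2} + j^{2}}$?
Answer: $306 \sqrt{17} \approx 1261.7$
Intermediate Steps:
$E = -18$ ($E = 6 \left(-3\right) = -18$)
$u{\left(-1,-4 \right)} E \left(-17\right) = \sqrt{\left(-1\right)^{2} + \left(-4\right)^{2}} \left(-18\right) \left(-17\right) = \sqrt{1 + 16} \left(-18\right) \left(-17\right) = \sqrt{17} \left(-18\right) \left(-17\right) = - 18 \sqrt{17} \left(-17\right) = 306 \sqrt{17}$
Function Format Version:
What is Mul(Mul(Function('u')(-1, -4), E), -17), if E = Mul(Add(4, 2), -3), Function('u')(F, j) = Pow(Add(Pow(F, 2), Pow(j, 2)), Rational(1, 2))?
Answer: Mul(306, Pow(17, Rational(1, 2))) ≈ 1261.7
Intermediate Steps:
E = -18 (E = Mul(6, -3) = -18)
Mul(Mul(Function('u')(-1, -4), E), -17) = Mul(Mul(Pow(Add(Pow(-1, 2), Pow(-4, 2)), Rational(1, 2)), -18), -17) = Mul(Mul(Pow(Add(1, 16), Rational(1, 2)), -18), -17) = Mul(Mul(Pow(17, Rational(1, 2)), -18), -17) = Mul(Mul(-18, Pow(17, Rational(1, 2))), -17) = Mul(306, Pow(17, Rational(1, 2)))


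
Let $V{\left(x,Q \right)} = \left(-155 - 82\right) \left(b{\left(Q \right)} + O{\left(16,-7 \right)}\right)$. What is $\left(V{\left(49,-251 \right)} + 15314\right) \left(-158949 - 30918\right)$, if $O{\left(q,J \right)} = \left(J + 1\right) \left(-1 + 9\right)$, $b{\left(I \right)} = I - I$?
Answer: $-5067550230$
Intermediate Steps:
$b{\left(I \right)} = 0$
$O{\left(q,J \right)} = 8 + 8 J$ ($O{\left(q,J \right)} = \left(1 + J\right) 8 = 8 + 8 J$)
$V{\left(x,Q \right)} = 11376$ ($V{\left(x,Q \right)} = \left(-155 - 82\right) \left(0 + \left(8 + 8 \left(-7\right)\right)\right) = - 237 \left(0 + \left(8 - 56\right)\right) = - 237 \left(0 - 48\right) = \left(-237\right) \left(-48\right) = 11376$)
$\left(V{\left(49,-251 \right)} + 15314\right) \left(-158949 - 30918\right) = \left(11376 + 15314\right) \left(-158949 - 30918\right) = 26690 \left(-189867\right) = -5067550230$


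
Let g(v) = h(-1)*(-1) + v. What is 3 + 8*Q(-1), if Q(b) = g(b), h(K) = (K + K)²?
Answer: -37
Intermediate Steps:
h(K) = 4*K² (h(K) = (2*K)² = 4*K²)
g(v) = -4 + v (g(v) = (4*(-1)²)*(-1) + v = (4*1)*(-1) + v = 4*(-1) + v = -4 + v)
Q(b) = -4 + b
3 + 8*Q(-1) = 3 + 8*(-4 - 1) = 3 + 8*(-5) = 3 - 40 = -37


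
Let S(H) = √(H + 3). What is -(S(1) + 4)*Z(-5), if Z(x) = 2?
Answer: -12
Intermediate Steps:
S(H) = √(3 + H)
-(S(1) + 4)*Z(-5) = -(√(3 + 1) + 4)*2 = -(√4 + 4)*2 = -(2 + 4)*2 = -6*2 = -1*12 = -12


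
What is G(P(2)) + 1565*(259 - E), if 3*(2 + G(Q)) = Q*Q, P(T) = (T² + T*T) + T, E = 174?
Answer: 399169/3 ≈ 1.3306e+5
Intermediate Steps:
P(T) = T + 2*T² (P(T) = (T² + T²) + T = 2*T² + T = T + 2*T²)
G(Q) = -2 + Q²/3 (G(Q) = -2 + (Q*Q)/3 = -2 + Q²/3)
G(P(2)) + 1565*(259 - E) = (-2 + (2*(1 + 2*2))²/3) + 1565*(259 - 1*174) = (-2 + (2*(1 + 4))²/3) + 1565*(259 - 174) = (-2 + (2*5)²/3) + 1565*85 = (-2 + (⅓)*10²) + 133025 = (-2 + (⅓)*100) + 133025 = (-2 + 100/3) + 133025 = 94/3 + 133025 = 399169/3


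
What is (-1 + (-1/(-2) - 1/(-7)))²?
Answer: 25/196 ≈ 0.12755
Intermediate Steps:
(-1 + (-1/(-2) - 1/(-7)))² = (-1 + (-1*(-½) - 1*(-⅐)))² = (-1 + (½ + ⅐))² = (-1 + 9/14)² = (-5/14)² = 25/196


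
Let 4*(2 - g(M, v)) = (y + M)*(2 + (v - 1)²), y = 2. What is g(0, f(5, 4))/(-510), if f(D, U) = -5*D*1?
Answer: 337/510 ≈ 0.66078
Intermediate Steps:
f(D, U) = -5*D
g(M, v) = 2 - (2 + M)*(2 + (-1 + v)²)/4 (g(M, v) = 2 - (2 + M)*(2 + (v - 1)²)/4 = 2 - (2 + M)*(2 + (-1 + v)²)/4)
g(0, f(5, 4))/(-510) = (1 - ½*0 - (-1 - 5*5)²/2 - ¼*0*(-1 - 5*5)²)/(-510) = (1 + 0 - (-1 - 25)²/2 - ¼*0*(-1 - 25)²)*(-1/510) = (1 + 0 - ½*(-26)² - ¼*0*(-26)²)*(-1/510) = (1 + 0 - ½*676 - ¼*0*676)*(-1/510) = (1 + 0 - 338 + 0)*(-1/510) = -337*(-1/510) = 337/510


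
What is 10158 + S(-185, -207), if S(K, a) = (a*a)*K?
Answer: -7916907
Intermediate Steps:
S(K, a) = K*a² (S(K, a) = a²*K = K*a²)
10158 + S(-185, -207) = 10158 - 185*(-207)² = 10158 - 185*42849 = 10158 - 7927065 = -7916907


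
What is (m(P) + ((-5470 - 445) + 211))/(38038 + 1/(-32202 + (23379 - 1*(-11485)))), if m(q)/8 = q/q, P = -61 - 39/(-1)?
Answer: -15162752/101257157 ≈ -0.14974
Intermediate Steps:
P = -22 (P = -61 - 39*(-1) = -61 + 39 = -22)
m(q) = 8 (m(q) = 8*(q/q) = 8*1 = 8)
(m(P) + ((-5470 - 445) + 211))/(38038 + 1/(-32202 + (23379 - 1*(-11485)))) = (8 + ((-5470 - 445) + 211))/(38038 + 1/(-32202 + (23379 - 1*(-11485)))) = (8 + (-5915 + 211))/(38038 + 1/(-32202 + (23379 + 11485))) = (8 - 5704)/(38038 + 1/(-32202 + 34864)) = -5696/(38038 + 1/2662) = -5696/101257157/2662 = -5696*2662/101257157 = -15162752/101257157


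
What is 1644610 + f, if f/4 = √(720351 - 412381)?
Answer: 1644610 + 4*√307970 ≈ 1.6468e+6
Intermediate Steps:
f = 4*√307970 (f = 4*√(720351 - 412381) = 4*√307970 ≈ 2219.8)
1644610 + f = 1644610 + 4*√307970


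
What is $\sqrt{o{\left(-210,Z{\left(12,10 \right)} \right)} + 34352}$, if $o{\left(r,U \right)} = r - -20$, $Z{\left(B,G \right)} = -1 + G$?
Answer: $\sqrt{34162} \approx 184.83$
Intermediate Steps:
$o{\left(r,U \right)} = 20 + r$ ($o{\left(r,U \right)} = r + 20 = 20 + r$)
$\sqrt{o{\left(-210,Z{\left(12,10 \right)} \right)} + 34352} = \sqrt{\left(20 - 210\right) + 34352} = \sqrt{-190 + 34352} = \sqrt{34162}$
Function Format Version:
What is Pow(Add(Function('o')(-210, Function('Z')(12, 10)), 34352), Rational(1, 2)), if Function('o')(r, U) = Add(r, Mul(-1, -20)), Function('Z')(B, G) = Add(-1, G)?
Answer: Pow(34162, Rational(1, 2)) ≈ 184.83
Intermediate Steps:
Function('o')(r, U) = Add(20, r) (Function('o')(r, U) = Add(r, 20) = Add(20, r))
Pow(Add(Function('o')(-210, Function('Z')(12, 10)), 34352), Rational(1, 2)) = Pow(Add(Add(20, -210), 34352), Rational(1, 2)) = Pow(Add(-190, 34352), Rational(1, 2)) = Pow(34162, Rational(1, 2))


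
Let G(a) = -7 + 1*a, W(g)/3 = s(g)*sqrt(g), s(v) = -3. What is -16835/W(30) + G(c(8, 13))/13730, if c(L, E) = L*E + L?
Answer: 21/2746 + 3367*sqrt(30)/54 ≈ 341.52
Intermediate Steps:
W(g) = -9*sqrt(g) (W(g) = 3*(-3*sqrt(g)) = -9*sqrt(g))
c(L, E) = L + E*L (c(L, E) = E*L + L = L + E*L)
G(a) = -7 + a
-16835/W(30) + G(c(8, 13))/13730 = -16835*(-sqrt(30)/270) + (-7 + 8*(1 + 13))/13730 = -(-3367)*sqrt(30)/54 + (-7 + 8*14)*(1/13730) = 3367*sqrt(30)/54 + (-7 + 112)*(1/13730) = 3367*sqrt(30)/54 + 105*(1/13730) = 3367*sqrt(30)/54 + 21/2746 = 21/2746 + 3367*sqrt(30)/54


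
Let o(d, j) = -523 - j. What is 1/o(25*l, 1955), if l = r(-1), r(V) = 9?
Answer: -1/2478 ≈ -0.00040355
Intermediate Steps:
l = 9
1/o(25*l, 1955) = 1/(-523 - 1*1955) = 1/(-523 - 1955) = 1/(-2478) = -1/2478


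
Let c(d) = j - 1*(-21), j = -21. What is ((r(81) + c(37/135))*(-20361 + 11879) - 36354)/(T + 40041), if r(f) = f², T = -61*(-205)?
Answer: -27843378/26273 ≈ -1059.8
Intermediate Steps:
T = 12505
c(d) = 0 (c(d) = -21 - 1*(-21) = -21 + 21 = 0)
((r(81) + c(37/135))*(-20361 + 11879) - 36354)/(T + 40041) = ((81² + 0)*(-20361 + 11879) - 36354)/(12505 + 40041) = ((6561 + 0)*(-8482) - 36354)/52546 = (6561*(-8482) - 36354)*(1/52546) = (-55650402 - 36354)*(1/52546) = -55686756*1/52546 = -27843378/26273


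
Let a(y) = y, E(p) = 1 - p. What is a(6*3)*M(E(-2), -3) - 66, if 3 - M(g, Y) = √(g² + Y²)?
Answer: -12 - 54*√2 ≈ -88.368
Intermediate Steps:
M(g, Y) = 3 - √(Y² + g²) (M(g, Y) = 3 - √(g² + Y²) = 3 - √(Y² + g²))
a(6*3)*M(E(-2), -3) - 66 = (6*3)*(3 - √((-3)² + (1 - 1*(-2))²)) - 66 = 18*(3 - √(9 + (1 + 2)²)) - 66 = 18*(3 - √(9 + 3²)) - 66 = 18*(3 - √(9 + 9)) - 66 = 18*(3 - √18) - 66 = 18*(3 - 3*√2) - 66 = (54 - 54*√2) - 66 = -12 - 54*√2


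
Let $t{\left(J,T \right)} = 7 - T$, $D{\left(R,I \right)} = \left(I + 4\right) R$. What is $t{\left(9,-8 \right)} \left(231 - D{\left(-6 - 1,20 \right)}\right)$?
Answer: $5985$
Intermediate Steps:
$D{\left(R,I \right)} = R \left(4 + I\right)$ ($D{\left(R,I \right)} = \left(4 + I\right) R = R \left(4 + I\right)$)
$t{\left(9,-8 \right)} \left(231 - D{\left(-6 - 1,20 \right)}\right) = \left(7 - -8\right) \left(231 - \left(-6 - 1\right) \left(4 + 20\right)\right) = \left(7 + 8\right) \left(231 - \left(-6 - 1\right) 24\right) = 15 \left(231 - \left(-7\right) 24\right) = 15 \left(231 - -168\right) = 15 \left(231 + 168\right) = 15 \cdot 399 = 5985$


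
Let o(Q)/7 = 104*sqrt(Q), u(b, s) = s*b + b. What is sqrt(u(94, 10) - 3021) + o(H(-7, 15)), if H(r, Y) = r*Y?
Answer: I*(sqrt(1987) + 728*sqrt(105)) ≈ 7504.4*I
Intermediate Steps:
u(b, s) = b + b*s (u(b, s) = b*s + b = b + b*s)
H(r, Y) = Y*r
o(Q) = 728*sqrt(Q) (o(Q) = 7*(104*sqrt(Q)) = 728*sqrt(Q))
sqrt(u(94, 10) - 3021) + o(H(-7, 15)) = sqrt(94*(1 + 10) - 3021) + 728*sqrt(15*(-7)) = sqrt(94*11 - 3021) + 728*sqrt(-105) = sqrt(1034 - 3021) + 728*(I*sqrt(105)) = sqrt(-1987) + 728*I*sqrt(105) = I*sqrt(1987) + 728*I*sqrt(105)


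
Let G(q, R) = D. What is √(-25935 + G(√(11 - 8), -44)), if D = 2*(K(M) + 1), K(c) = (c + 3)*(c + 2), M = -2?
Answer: I*√25933 ≈ 161.04*I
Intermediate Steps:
K(c) = (2 + c)*(3 + c) (K(c) = (3 + c)*(2 + c) = (2 + c)*(3 + c))
D = 2 (D = 2*((6 + (-2)² + 5*(-2)) + 1) = 2*((6 + 4 - 10) + 1) = 2*(0 + 1) = 2*1 = 2)
G(q, R) = 2
√(-25935 + G(√(11 - 8), -44)) = √(-25935 + 2) = √(-25933) = I*√25933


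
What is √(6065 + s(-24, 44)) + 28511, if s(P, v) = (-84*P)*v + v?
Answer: 28511 + √94813 ≈ 28819.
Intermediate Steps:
s(P, v) = v - 84*P*v (s(P, v) = -84*P*v + v = v - 84*P*v)
√(6065 + s(-24, 44)) + 28511 = √(6065 + 44*(1 - 84*(-24))) + 28511 = √(6065 + 44*(1 + 2016)) + 28511 = √(6065 + 44*2017) + 28511 = √(6065 + 88748) + 28511 = √94813 + 28511 = 28511 + √94813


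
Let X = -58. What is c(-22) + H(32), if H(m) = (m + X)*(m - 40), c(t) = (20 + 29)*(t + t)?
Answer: -1948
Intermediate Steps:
c(t) = 98*t (c(t) = 49*(2*t) = 98*t)
H(m) = (-58 + m)*(-40 + m) (H(m) = (m - 58)*(m - 40) = (-58 + m)*(-40 + m))
c(-22) + H(32) = 98*(-22) + (2320 + 32² - 98*32) = -2156 + (2320 + 1024 - 3136) = -2156 + 208 = -1948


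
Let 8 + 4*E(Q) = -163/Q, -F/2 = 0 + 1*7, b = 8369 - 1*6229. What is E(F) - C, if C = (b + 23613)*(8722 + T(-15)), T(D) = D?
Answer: -12556956725/56 ≈ -2.2423e+8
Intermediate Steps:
b = 2140 (b = 8369 - 6229 = 2140)
F = -14 (F = -2*(0 + 1*7) = -2*(0 + 7) = -2*7 = -14)
E(Q) = -2 - 163/(4*Q) (E(Q) = -2 + (-163/Q)/4 = -2 - 163/(4*Q))
C = 224231371 (C = (2140 + 23613)*(8722 - 15) = 25753*8707 = 224231371)
E(F) - C = (-2 - 163/4/(-14)) - 1*224231371 = (-2 - 163/4*(-1/14)) - 224231371 = (-2 + 163/56) - 224231371 = 51/56 - 224231371 = -12556956725/56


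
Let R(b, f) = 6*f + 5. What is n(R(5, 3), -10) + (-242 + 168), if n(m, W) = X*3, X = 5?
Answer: -59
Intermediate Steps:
R(b, f) = 5 + 6*f
n(m, W) = 15 (n(m, W) = 5*3 = 15)
n(R(5, 3), -10) + (-242 + 168) = 15 + (-242 + 168) = 15 - 74 = -59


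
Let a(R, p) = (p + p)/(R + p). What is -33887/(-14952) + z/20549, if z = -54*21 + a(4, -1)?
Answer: 97054061/43892664 ≈ 2.2112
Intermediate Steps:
a(R, p) = 2*p/(R + p) (a(R, p) = (2*p)/(R + p) = 2*p/(R + p))
z = -3404/3 (z = -54*21 + 2*(-1)/(4 - 1) = -1134 + 2*(-1)/3 = -1134 + 2*(-1)*(⅓) = -1134 - ⅔ = -3404/3 ≈ -1134.7)
-33887/(-14952) + z/20549 = -33887/(-14952) - 3404/3/20549 = -33887*(-1/14952) - 3404/3*1/20549 = 4841/2136 - 3404/61647 = 97054061/43892664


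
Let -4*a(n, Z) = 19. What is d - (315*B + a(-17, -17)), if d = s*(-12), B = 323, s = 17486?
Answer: -1246289/4 ≈ -3.1157e+5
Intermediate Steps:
a(n, Z) = -19/4 (a(n, Z) = -1/4*19 = -19/4)
d = -209832 (d = 17486*(-12) = -209832)
d - (315*B + a(-17, -17)) = -209832 - (315*323 - 19/4) = -209832 - (101745 - 19/4) = -209832 - 1*406961/4 = -209832 - 406961/4 = -1246289/4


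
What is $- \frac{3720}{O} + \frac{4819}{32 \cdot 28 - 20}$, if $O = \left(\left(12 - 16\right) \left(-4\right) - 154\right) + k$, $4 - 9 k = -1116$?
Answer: $\frac{14958199}{53436} \approx 279.93$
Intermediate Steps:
$k = \frac{1120}{9}$ ($k = \frac{4}{9} - -124 = \frac{4}{9} + 124 = \frac{1120}{9} \approx 124.44$)
$O = - \frac{122}{9}$ ($O = \left(\left(12 - 16\right) \left(-4\right) - 154\right) + \frac{1120}{9} = \left(\left(-4\right) \left(-4\right) - 154\right) + \frac{1120}{9} = \left(16 - 154\right) + \frac{1120}{9} = -138 + \frac{1120}{9} = - \frac{122}{9} \approx -13.556$)
$- \frac{3720}{O} + \frac{4819}{32 \cdot 28 - 20} = - \frac{3720}{- \frac{122}{9}} + \frac{4819}{32 \cdot 28 - 20} = \left(-3720\right) \left(- \frac{9}{122}\right) + \frac{4819}{896 - 20} = \frac{16740}{61} + \frac{4819}{876} = \frac{14958199}{53436}$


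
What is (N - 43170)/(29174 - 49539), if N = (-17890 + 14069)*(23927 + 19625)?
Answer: 166455362/20365 ≈ 8173.6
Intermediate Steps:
N = -166412192 (N = -3821*43552 = -166412192)
(N - 43170)/(29174 - 49539) = (-166412192 - 43170)/(29174 - 49539) = -166455362/(-20365) = -166455362*(-1/20365) = 166455362/20365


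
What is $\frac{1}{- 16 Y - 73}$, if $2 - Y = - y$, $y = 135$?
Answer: $- \frac{1}{2265} \approx -0.0004415$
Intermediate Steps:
$Y = 137$ ($Y = 2 - \left(-1\right) 135 = 2 - -135 = 2 + 135 = 137$)
$\frac{1}{- 16 Y - 73} = \frac{1}{\left(-16\right) 137 - 73} = \frac{1}{-2192 - 73} = \frac{1}{-2265} = - \frac{1}{2265}$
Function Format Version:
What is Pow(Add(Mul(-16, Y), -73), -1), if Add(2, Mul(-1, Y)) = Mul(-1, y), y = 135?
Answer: Rational(-1, 2265) ≈ -0.00044150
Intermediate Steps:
Y = 137 (Y = Add(2, Mul(-1, Mul(-1, 135))) = Add(2, Mul(-1, -135)) = Add(2, 135) = 137)
Pow(Add(Mul(-16, Y), -73), -1) = Pow(Add(Mul(-16, 137), -73), -1) = Pow(Add(-2192, -73), -1) = Pow(-2265, -1) = Rational(-1, 2265)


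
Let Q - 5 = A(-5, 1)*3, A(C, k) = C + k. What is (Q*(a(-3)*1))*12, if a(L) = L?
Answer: 252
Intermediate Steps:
Q = -7 (Q = 5 + (-5 + 1)*3 = 5 - 4*3 = 5 - 12 = -7)
(Q*(a(-3)*1))*12 = -(-21)*12 = -7*(-3)*12 = 21*12 = 252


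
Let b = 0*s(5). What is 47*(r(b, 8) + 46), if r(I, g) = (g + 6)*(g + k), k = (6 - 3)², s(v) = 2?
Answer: 13348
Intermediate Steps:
k = 9 (k = 3² = 9)
b = 0 (b = 0*2 = 0)
r(I, g) = (6 + g)*(9 + g) (r(I, g) = (g + 6)*(g + 9) = (6 + g)*(9 + g))
47*(r(b, 8) + 46) = 47*((54 + 8² + 15*8) + 46) = 47*((54 + 64 + 120) + 46) = 47*(238 + 46) = 47*284 = 13348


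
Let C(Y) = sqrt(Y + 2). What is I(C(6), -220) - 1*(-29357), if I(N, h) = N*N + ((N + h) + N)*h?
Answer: 77765 - 880*sqrt(2) ≈ 76521.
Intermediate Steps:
C(Y) = sqrt(2 + Y)
I(N, h) = N**2 + h*(h + 2*N) (I(N, h) = N**2 + (h + 2*N)*h = N**2 + h*(h + 2*N))
I(C(6), -220) - 1*(-29357) = ((sqrt(2 + 6))**2 + (-220)**2 + 2*sqrt(2 + 6)*(-220)) - 1*(-29357) = ((sqrt(8))**2 + 48400 + 2*sqrt(8)*(-220)) + 29357 = ((2*sqrt(2))**2 + 48400 + 2*(2*sqrt(2))*(-220)) + 29357 = (8 + 48400 - 880*sqrt(2)) + 29357 = (48408 - 880*sqrt(2)) + 29357 = 77765 - 880*sqrt(2)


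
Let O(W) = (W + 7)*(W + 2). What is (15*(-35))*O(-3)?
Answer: 2100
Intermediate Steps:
O(W) = (2 + W)*(7 + W) (O(W) = (7 + W)*(2 + W) = (2 + W)*(7 + W))
(15*(-35))*O(-3) = (15*(-35))*(14 + (-3)**2 + 9*(-3)) = -525*(14 + 9 - 27) = -525*(-4) = 2100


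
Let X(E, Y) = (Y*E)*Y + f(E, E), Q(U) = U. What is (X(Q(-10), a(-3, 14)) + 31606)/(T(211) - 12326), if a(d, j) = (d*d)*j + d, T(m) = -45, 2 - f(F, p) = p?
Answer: 119672/12371 ≈ 9.6736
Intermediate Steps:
f(F, p) = 2 - p
a(d, j) = d + j*d² (a(d, j) = d²*j + d = j*d² + d = d + j*d²)
X(E, Y) = 2 - E + E*Y² (X(E, Y) = (Y*E)*Y + (2 - E) = (E*Y)*Y + (2 - E) = E*Y² + (2 - E) = 2 - E + E*Y²)
(X(Q(-10), a(-3, 14)) + 31606)/(T(211) - 12326) = ((2 - 1*(-10) - 10*9*(1 - 3*14)²) + 31606)/(-45 - 12326) = ((2 + 10 - 10*9*(1 - 42)²) + 31606)/(-12371) = ((2 + 10 - 10*(-3*(-41))²) + 31606)*(-1/12371) = ((2 + 10 - 10*123²) + 31606)*(-1/12371) = ((2 + 10 - 10*15129) + 31606)*(-1/12371) = ((2 + 10 - 151290) + 31606)*(-1/12371) = (-151278 + 31606)*(-1/12371) = -119672*(-1/12371) = 119672/12371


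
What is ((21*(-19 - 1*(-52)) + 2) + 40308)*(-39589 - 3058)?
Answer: -1748654941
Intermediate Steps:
((21*(-19 - 1*(-52)) + 2) + 40308)*(-39589 - 3058) = ((21*(-19 + 52) + 2) + 40308)*(-42647) = ((21*33 + 2) + 40308)*(-42647) = ((693 + 2) + 40308)*(-42647) = (695 + 40308)*(-42647) = 41003*(-42647) = -1748654941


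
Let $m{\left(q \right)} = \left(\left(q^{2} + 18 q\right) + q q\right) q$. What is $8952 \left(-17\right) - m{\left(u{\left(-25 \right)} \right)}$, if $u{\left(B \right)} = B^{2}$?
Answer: $-495464684$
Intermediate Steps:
$m{\left(q \right)} = q \left(2 q^{2} + 18 q\right)$ ($m{\left(q \right)} = \left(\left(q^{2} + 18 q\right) + q^{2}\right) q = \left(2 q^{2} + 18 q\right) q = q \left(2 q^{2} + 18 q\right)$)
$8952 \left(-17\right) - m{\left(u{\left(-25 \right)} \right)} = 8952 \left(-17\right) - 2 \left(\left(-25\right)^{2}\right)^{2} \left(9 + \left(-25\right)^{2}\right) = -152184 - 2 \cdot 625^{2} \left(9 + 625\right) = -152184 - 2 \cdot 390625 \cdot 634 = -152184 - 495312500 = -495464684$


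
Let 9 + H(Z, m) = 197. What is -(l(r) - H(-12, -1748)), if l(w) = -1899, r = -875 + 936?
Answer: 2087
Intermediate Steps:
r = 61
H(Z, m) = 188 (H(Z, m) = -9 + 197 = 188)
-(l(r) - H(-12, -1748)) = -(-1899 - 1*188) = -(-1899 - 188) = -1*(-2087) = 2087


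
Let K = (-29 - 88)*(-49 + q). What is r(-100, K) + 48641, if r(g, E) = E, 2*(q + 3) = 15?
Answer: 107695/2 ≈ 53848.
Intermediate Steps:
q = 9/2 (q = -3 + (1/2)*15 = -3 + 15/2 = 9/2 ≈ 4.5000)
K = 10413/2 (K = (-29 - 88)*(-49 + 9/2) = -117*(-89/2) = 10413/2 ≈ 5206.5)
r(-100, K) + 48641 = 10413/2 + 48641 = 107695/2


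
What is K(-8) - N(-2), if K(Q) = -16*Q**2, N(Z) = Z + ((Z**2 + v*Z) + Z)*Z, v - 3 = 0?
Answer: -1030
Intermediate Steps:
v = 3 (v = 3 + 0 = 3)
N(Z) = Z + Z*(Z**2 + 4*Z) (N(Z) = Z + ((Z**2 + 3*Z) + Z)*Z = Z + (Z**2 + 4*Z)*Z = Z + Z*(Z**2 + 4*Z))
K(-8) - N(-2) = -16*(-8)**2 - (-2)*(1 + (-2)**2 + 4*(-2)) = -16*64 - (-2)*(1 + 4 - 8) = -1024 - (-2)*(-3) = -1024 - 1*6 = -1024 - 6 = -1030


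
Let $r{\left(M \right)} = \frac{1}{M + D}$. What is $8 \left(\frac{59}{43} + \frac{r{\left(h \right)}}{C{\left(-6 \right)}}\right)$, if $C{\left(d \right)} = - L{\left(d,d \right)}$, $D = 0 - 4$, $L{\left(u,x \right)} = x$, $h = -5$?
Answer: $\frac{12572}{1161} \approx 10.829$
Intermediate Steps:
$D = -4$ ($D = 0 - 4 = -4$)
$r{\left(M \right)} = \frac{1}{-4 + M}$ ($r{\left(M \right)} = \frac{1}{M - 4} = \frac{1}{-4 + M}$)
$C{\left(d \right)} = - d$
$8 \left(\frac{59}{43} + \frac{r{\left(h \right)}}{C{\left(-6 \right)}}\right) = 8 \left(\frac{59}{43} + \frac{1}{\left(-4 - 5\right) \left(\left(-1\right) \left(-6\right)\right)}\right) = 8 \left(59 \cdot \frac{1}{43} + \frac{1}{\left(-9\right) 6}\right) = 8 \left(\frac{59}{43} - \frac{1}{54}\right) = 8 \cdot \frac{3143}{2322} = \frac{12572}{1161}$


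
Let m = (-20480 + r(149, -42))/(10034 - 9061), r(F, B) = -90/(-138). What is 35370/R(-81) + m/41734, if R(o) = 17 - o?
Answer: 337084719065/933965186 ≈ 360.92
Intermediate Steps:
r(F, B) = 15/23 (r(F, B) = -90*(-1/138) = 15/23)
m = -471025/22379 (m = (-20480 + 15/23)/(10034 - 9061) = -471025/23/973 = -471025/23*1/973 = -471025/22379 ≈ -21.048)
35370/R(-81) + m/41734 = 35370/(17 - 1*(-81)) - 471025/22379/41734 = 35370/(17 + 81) - 471025/22379*1/41734 = 35370/98 - 471025/933965186 = 35370*(1/98) - 471025/933965186 = 17685/49 - 471025/933965186 = 337084719065/933965186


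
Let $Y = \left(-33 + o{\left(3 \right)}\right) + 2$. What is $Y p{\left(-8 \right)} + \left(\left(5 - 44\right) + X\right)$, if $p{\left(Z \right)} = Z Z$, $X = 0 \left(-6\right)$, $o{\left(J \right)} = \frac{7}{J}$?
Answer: $- \frac{5621}{3} \approx -1873.7$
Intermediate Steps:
$X = 0$
$p{\left(Z \right)} = Z^{2}$
$Y = - \frac{86}{3}$ ($Y = \left(-33 + \frac{7}{3}\right) + 2 = - \frac{92}{3} + 2 = - \frac{86}{3} \approx -28.667$)
$Y p{\left(-8 \right)} + \left(\left(5 - 44\right) + X\right) = - \frac{86 \left(-8\right)^{2}}{3} + \left(\left(5 - 44\right) + 0\right) = \left(- \frac{86}{3}\right) 64 + \left(-39 + 0\right) = - \frac{5504}{3} - 39 = - \frac{5621}{3}$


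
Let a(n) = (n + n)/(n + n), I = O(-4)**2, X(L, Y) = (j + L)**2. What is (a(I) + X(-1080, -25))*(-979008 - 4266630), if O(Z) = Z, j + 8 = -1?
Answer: -6220917508236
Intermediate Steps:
j = -9 (j = -8 - 1 = -9)
X(L, Y) = (-9 + L)**2
I = 16 (I = (-4)**2 = 16)
a(n) = 1 (a(n) = (2*n)/((2*n)) = (2*n)*(1/(2*n)) = 1)
(a(I) + X(-1080, -25))*(-979008 - 4266630) = (1 + (-9 - 1080)**2)*(-979008 - 4266630) = (1 + (-1089)**2)*(-5245638) = (1 + 1185921)*(-5245638) = 1185922*(-5245638) = -6220917508236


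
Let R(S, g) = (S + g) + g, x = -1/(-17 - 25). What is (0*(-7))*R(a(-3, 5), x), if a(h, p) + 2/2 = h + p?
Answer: 0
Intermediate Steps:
a(h, p) = -1 + h + p (a(h, p) = -1 + (h + p) = -1 + h + p)
x = 1/42 (x = -1/(-42) = -1*(-1/42) = 1/42 ≈ 0.023810)
R(S, g) = S + 2*g
(0*(-7))*R(a(-3, 5), x) = (0*(-7))*((-1 - 3 + 5) + 2*(1/42)) = 0*(1 + 1/21) = 0*(22/21) = 0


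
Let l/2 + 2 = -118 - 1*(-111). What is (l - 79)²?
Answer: 9409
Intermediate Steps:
l = -18 (l = -4 + 2*(-118 - 1*(-111)) = -4 + 2*(-118 + 111) = -4 + 2*(-7) = -4 - 14 = -18)
(l - 79)² = (-18 - 79)² = (-97)² = 9409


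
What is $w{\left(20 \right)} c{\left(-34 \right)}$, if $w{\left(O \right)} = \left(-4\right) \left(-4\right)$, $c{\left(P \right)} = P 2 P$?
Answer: $36992$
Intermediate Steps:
$c{\left(P \right)} = 2 P^{2}$ ($c{\left(P \right)} = 2 P P = 2 P^{2}$)
$w{\left(O \right)} = 16$
$w{\left(20 \right)} c{\left(-34 \right)} = 16 \cdot 2 \left(-34\right)^{2} = 16 \cdot 2 \cdot 1156 = 16 \cdot 2312 = 36992$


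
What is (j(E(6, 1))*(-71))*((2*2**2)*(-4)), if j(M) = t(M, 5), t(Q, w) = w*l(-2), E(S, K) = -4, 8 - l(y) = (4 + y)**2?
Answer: 45440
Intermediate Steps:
l(y) = 8 - (4 + y)**2
t(Q, w) = 4*w (t(Q, w) = w*(8 - (4 - 2)**2) = w*(8 - 1*2**2) = w*(8 - 1*4) = w*(8 - 4) = w*4 = 4*w)
j(M) = 20 (j(M) = 4*5 = 20)
(j(E(6, 1))*(-71))*((2*2**2)*(-4)) = (20*(-71))*((2*2**2)*(-4)) = -1420*2*4*(-4) = -11360*(-4) = -1420*(-32) = 45440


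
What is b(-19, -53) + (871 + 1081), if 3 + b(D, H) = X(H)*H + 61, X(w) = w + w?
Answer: 7628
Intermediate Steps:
X(w) = 2*w
b(D, H) = 58 + 2*H**2 (b(D, H) = -3 + ((2*H)*H + 61) = -3 + (2*H**2 + 61) = -3 + (61 + 2*H**2) = 58 + 2*H**2)
b(-19, -53) + (871 + 1081) = (58 + 2*(-53)**2) + (871 + 1081) = (58 + 2*2809) + 1952 = (58 + 5618) + 1952 = 5676 + 1952 = 7628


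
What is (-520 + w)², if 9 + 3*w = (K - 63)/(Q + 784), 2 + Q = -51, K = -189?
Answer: 146227465609/534361 ≈ 2.7365e+5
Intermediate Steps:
Q = -53 (Q = -2 - 51 = -53)
w = -2277/731 (w = -3 + ((-189 - 63)/(-53 + 784))/3 = -3 + (-252/731)/3 = -3 + (-252*1/731)/3 = -3 + (⅓)*(-252/731) = -3 - 84/731 = -2277/731 ≈ -3.1149)
(-520 + w)² = (-520 - 2277/731)² = (-382397/731)² = 146227465609/534361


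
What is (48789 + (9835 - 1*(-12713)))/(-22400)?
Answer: -10191/3200 ≈ -3.1847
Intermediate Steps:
(48789 + (9835 - 1*(-12713)))/(-22400) = (48789 + (9835 + 12713))*(-1/22400) = (48789 + 22548)*(-1/22400) = 71337*(-1/22400) = -10191/3200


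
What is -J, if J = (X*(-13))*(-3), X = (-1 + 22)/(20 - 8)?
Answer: -273/4 ≈ -68.250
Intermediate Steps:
X = 7/4 (X = 21/12 = 21*(1/12) = 7/4 ≈ 1.7500)
J = 273/4 (J = ((7/4)*(-13))*(-3) = -91/4*(-3) = 273/4 ≈ 68.250)
-J = -1*273/4 = -273/4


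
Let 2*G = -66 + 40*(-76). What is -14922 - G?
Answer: -13369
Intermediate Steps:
G = -1553 (G = (-66 + 40*(-76))/2 = (-66 - 3040)/2 = (½)*(-3106) = -1553)
-14922 - G = -14922 - 1*(-1553) = -14922 + 1553 = -13369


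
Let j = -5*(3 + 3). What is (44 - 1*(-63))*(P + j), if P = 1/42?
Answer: -134713/42 ≈ -3207.5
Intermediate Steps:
P = 1/42 ≈ 0.023810
j = -30 (j = -5*6 = -30)
(44 - 1*(-63))*(P + j) = (44 - 1*(-63))*(1/42 - 30) = (44 + 63)*(-1259/42) = 107*(-1259/42) = -134713/42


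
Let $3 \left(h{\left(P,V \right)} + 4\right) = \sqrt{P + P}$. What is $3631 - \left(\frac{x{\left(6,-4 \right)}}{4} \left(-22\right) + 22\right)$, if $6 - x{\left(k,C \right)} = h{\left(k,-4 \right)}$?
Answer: $3664 - \frac{11 \sqrt{3}}{3} \approx 3657.6$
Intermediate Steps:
$h{\left(P,V \right)} = -4 + \frac{\sqrt{2} \sqrt{P}}{3}$ ($h{\left(P,V \right)} = -4 + \frac{\sqrt{P + P}}{3} = -4 + \frac{\sqrt{2 P}}{3} = -4 + \frac{\sqrt{2} \sqrt{P}}{3}$)
$x{\left(k,C \right)} = 10 - \frac{\sqrt{2} \sqrt{k}}{3}$ ($x{\left(k,C \right)} = 6 - \left(-4 + \frac{\sqrt{2} \sqrt{k}}{3}\right) = 10 - \frac{\sqrt{2} \sqrt{k}}{3}$)
$3631 - \left(\frac{x{\left(6,-4 \right)}}{4} \left(-22\right) + 22\right) = 3631 - \left(\frac{10 - \frac{\sqrt{2} \sqrt{6}}{3}}{4} \left(-22\right) + 22\right) = 3631 - \left(\left(10 - \frac{2 \sqrt{3}}{3}\right) \frac{1}{4} \left(-22\right) + 22\right) = 3631 - \left(\left(\frac{5}{2} - \frac{\sqrt{3}}{6}\right) \left(-22\right) + 22\right) = 3631 - \left(\left(-55 + \frac{11 \sqrt{3}}{3}\right) + 22\right) = 3631 - \left(-33 + \frac{11 \sqrt{3}}{3}\right) = 3631 + \left(33 - \frac{11 \sqrt{3}}{3}\right) = 3664 - \frac{11 \sqrt{3}}{3}$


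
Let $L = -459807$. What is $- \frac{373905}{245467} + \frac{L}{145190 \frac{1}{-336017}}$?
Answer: $\frac{37925325935279823}{35639353730} \approx 1.0641 \cdot 10^{6}$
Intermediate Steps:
$- \frac{373905}{245467} + \frac{L}{145190 \frac{1}{-336017}} = - \frac{373905}{245467} - \frac{459807}{145190 \frac{1}{-336017}} = \left(-373905\right) \frac{1}{245467} - \frac{459807}{145190 \left(- \frac{1}{336017}\right)} = - \frac{373905}{245467} - \frac{459807}{- \frac{145190}{336017}} = - \frac{373905}{245467} - - \frac{154502968719}{145190} = - \frac{373905}{245467} + \frac{154502968719}{145190} = \frac{37925325935279823}{35639353730}$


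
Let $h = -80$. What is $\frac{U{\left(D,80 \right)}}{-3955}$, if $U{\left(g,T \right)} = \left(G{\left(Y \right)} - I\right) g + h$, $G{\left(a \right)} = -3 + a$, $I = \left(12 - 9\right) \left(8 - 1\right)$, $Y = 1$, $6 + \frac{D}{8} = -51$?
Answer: $- \frac{10408}{3955} \approx -2.6316$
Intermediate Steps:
$D = -456$ ($D = -48 + 8 \left(-51\right) = -48 - 408 = -456$)
$I = 21$ ($I = 3 \cdot 7 = 21$)
$U{\left(g,T \right)} = -80 - 23 g$ ($U{\left(g,T \right)} = \left(\left(-3 + 1\right) - 21\right) g - 80 = \left(-2 - 21\right) g - 80 = - 23 g - 80 = -80 - 23 g$)
$\frac{U{\left(D,80 \right)}}{-3955} = \frac{-80 - -10488}{-3955} = \left(-80 + 10488\right) \left(- \frac{1}{3955}\right) = 10408 \left(- \frac{1}{3955}\right) = - \frac{10408}{3955}$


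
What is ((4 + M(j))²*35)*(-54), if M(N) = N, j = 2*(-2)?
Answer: 0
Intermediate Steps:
j = -4
((4 + M(j))²*35)*(-54) = ((4 - 4)²*35)*(-54) = (0²*35)*(-54) = (0*35)*(-54) = 0*(-54) = 0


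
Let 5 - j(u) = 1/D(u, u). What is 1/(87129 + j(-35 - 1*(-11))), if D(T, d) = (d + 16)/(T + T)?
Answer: 1/87128 ≈ 1.1477e-5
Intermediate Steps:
D(T, d) = (16 + d)/(2*T) (D(T, d) = (16 + d)/((2*T)) = (16 + d)*(1/(2*T)) = (16 + d)/(2*T))
j(u) = 5 - 2*u/(16 + u) (j(u) = 5 - 1/((16 + u)/(2*u)) = 5 - 2*u/(16 + u))
1/(87129 + j(-35 - 1*(-11))) = 1/(87129 + (80 + 3*(-35 - 1*(-11)))/(16 + (-35 - 1*(-11)))) = 1/(87129 + (80 + 3*(-35 + 11))/(16 + (-35 + 11))) = 1/(87129 + (80 + 3*(-24))/(16 - 24)) = 1/(87129 + (80 - 72)/(-8)) = 1/(87129 - ⅛*8) = 1/(87129 - 1) = 1/87128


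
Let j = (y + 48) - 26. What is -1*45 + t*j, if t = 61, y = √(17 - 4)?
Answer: 1297 + 61*√13 ≈ 1516.9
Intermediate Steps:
y = √13 ≈ 3.6056
j = 22 + √13 (j = (√13 + 48) - 26 = (48 + √13) - 26 = 22 + √13 ≈ 25.606)
-1*45 + t*j = -1*45 + 61*(22 + √13) = -45 + (1342 + 61*√13) = 1297 + 61*√13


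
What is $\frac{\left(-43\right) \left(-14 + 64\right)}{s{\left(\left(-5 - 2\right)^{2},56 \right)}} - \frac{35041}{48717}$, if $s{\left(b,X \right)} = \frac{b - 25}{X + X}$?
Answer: $- \frac{488828941}{48717} \approx -10034.0$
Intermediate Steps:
$s{\left(b,X \right)} = \frac{-25 + b}{2 X}$
$\frac{\left(-43\right) \left(-14 + 64\right)}{s{\left(\left(-5 - 2\right)^{2},56 \right)}} - \frac{35041}{48717} = \frac{\left(-43\right) \left(-14 + 64\right)}{\frac{1}{2} \cdot \frac{1}{56} \left(-25 + \left(-5 - 2\right)^{2}\right)} - \frac{35041}{48717} = \frac{\left(-43\right) 50}{\frac{1}{2} \cdot \frac{1}{56} \left(-25 + \left(-7\right)^{2}\right)} - \frac{35041}{48717} = - \frac{2150}{\frac{1}{2} \cdot \frac{1}{56} \left(-25 + 49\right)} - \frac{35041}{48717} = - \frac{2150}{\frac{1}{2} \cdot \frac{1}{56} \cdot 24} - \frac{35041}{48717} = - \frac{2150}{\frac{3}{14}} - \frac{35041}{48717} = \left(-2150\right) \frac{14}{3} - \frac{35041}{48717} = - \frac{30100}{3} - \frac{35041}{48717} = - \frac{488828941}{48717}$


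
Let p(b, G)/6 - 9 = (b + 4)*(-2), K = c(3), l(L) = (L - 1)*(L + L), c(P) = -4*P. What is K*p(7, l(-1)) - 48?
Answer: 888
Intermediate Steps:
l(L) = 2*L*(-1 + L) (l(L) = (-1 + L)*(2*L) = 2*L*(-1 + L))
K = -12 (K = -4*3 = -12)
p(b, G) = 6 - 12*b (p(b, G) = 54 + 6*((b + 4)*(-2)) = 54 + 6*((4 + b)*(-2)) = 54 + 6*(-8 - 2*b) = 54 + (-48 - 12*b) = 6 - 12*b)
K*p(7, l(-1)) - 48 = -12*(6 - 12*7) - 48 = -12*(6 - 84) - 48 = -12*(-78) - 48 = 936 - 48 = 888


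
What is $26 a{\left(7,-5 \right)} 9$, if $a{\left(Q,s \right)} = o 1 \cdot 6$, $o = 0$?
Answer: $0$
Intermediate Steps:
$a{\left(Q,s \right)} = 0$ ($a{\left(Q,s \right)} = 0 \cdot 1 \cdot 6 = 0 \cdot 6 = 0$)
$26 a{\left(7,-5 \right)} 9 = 26 \cdot 0 \cdot 9 = 0 \cdot 9 = 0$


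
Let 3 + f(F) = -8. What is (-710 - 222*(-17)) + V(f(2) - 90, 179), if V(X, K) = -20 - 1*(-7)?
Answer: 3051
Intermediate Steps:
f(F) = -11 (f(F) = -3 - 8 = -11)
V(X, K) = -13 (V(X, K) = -20 + 7 = -13)
(-710 - 222*(-17)) + V(f(2) - 90, 179) = (-710 - 222*(-17)) - 13 = (-710 + 3774) - 13 = 3064 - 13 = 3051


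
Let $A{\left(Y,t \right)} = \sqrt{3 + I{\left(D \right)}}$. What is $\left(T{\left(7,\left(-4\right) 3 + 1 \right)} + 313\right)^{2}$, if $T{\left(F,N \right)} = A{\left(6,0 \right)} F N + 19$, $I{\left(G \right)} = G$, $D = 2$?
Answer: $139869 - 51128 \sqrt{5} \approx 25543.0$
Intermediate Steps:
$A{\left(Y,t \right)} = \sqrt{5}$ ($A{\left(Y,t \right)} = \sqrt{3 + 2} = \sqrt{5}$)
$T{\left(F,N \right)} = 19 + F N \sqrt{5}$ ($T{\left(F,N \right)} = \sqrt{5} F N + 19 = F \sqrt{5} N + 19 = F N \sqrt{5} + 19 = 19 + F N \sqrt{5}$)
$\left(T{\left(7,\left(-4\right) 3 + 1 \right)} + 313\right)^{2} = \left(\left(19 + 7 \left(\left(-4\right) 3 + 1\right) \sqrt{5}\right) + 313\right)^{2} = \left(\left(19 + 7 \left(-12 + 1\right) \sqrt{5}\right) + 313\right)^{2} = \left(\left(19 + 7 \left(-11\right) \sqrt{5}\right) + 313\right)^{2} = \left(\left(19 - 77 \sqrt{5}\right) + 313\right)^{2} = \left(332 - 77 \sqrt{5}\right)^{2}$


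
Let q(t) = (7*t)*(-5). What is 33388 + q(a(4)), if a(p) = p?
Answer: 33248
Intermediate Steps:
q(t) = -35*t
33388 + q(a(4)) = 33388 - 35*4 = 33388 - 140 = 33248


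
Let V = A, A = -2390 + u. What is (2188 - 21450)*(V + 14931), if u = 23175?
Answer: -687961592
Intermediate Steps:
A = 20785 (A = -2390 + 23175 = 20785)
V = 20785
(2188 - 21450)*(V + 14931) = (2188 - 21450)*(20785 + 14931) = -19262*35716 = -687961592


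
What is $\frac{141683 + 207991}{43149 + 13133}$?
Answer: $\frac{174837}{28141} \approx 6.2129$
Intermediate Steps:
$\frac{141683 + 207991}{43149 + 13133} = \frac{349674}{56282} = 349674 \cdot \frac{1}{56282} = \frac{174837}{28141}$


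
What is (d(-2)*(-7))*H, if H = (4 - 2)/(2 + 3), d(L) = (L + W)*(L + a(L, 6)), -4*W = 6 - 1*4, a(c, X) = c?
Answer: -28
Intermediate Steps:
W = -1/2 (W = -(6 - 1*4)/4 = -(6 - 4)/4 = -1/4*2 = -1/2 ≈ -0.50000)
d(L) = 2*L*(-1/2 + L) (d(L) = (L - 1/2)*(L + L) = (-1/2 + L)*(2*L) = 2*L*(-1/2 + L))
H = 2/5 ≈ 0.40000
(d(-2)*(-7))*H = (-2*(-1 + 2*(-2))*(-7))*(2/5) = (-2*(-1 - 4)*(-7))*(2/5) = (-2*(-5)*(-7))*(2/5) = (10*(-7))*(2/5) = -70*2/5 = -28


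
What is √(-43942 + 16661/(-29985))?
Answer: I*√39508761667035/29985 ≈ 209.62*I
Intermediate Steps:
√(-43942 + 16661/(-29985)) = √(-43942 + 16661*(-1/29985)) = √(-43942 - 16661/29985) = √(-1317617531/29985) = I*√39508761667035/29985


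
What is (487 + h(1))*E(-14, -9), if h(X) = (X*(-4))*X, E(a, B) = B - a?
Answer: 2415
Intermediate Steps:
h(X) = -4*X² (h(X) = (-4*X)*X = -4*X²)
(487 + h(1))*E(-14, -9) = (487 - 4*1²)*(-9 - 1*(-14)) = (487 - 4*1)*(-9 + 14) = (487 - 4)*5 = 483*5 = 2415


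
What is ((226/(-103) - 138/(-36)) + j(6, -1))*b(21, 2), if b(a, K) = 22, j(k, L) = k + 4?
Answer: 79123/309 ≈ 256.06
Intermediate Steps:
j(k, L) = 4 + k
((226/(-103) - 138/(-36)) + j(6, -1))*b(21, 2) = ((226/(-103) - 138/(-36)) + (4 + 6))*22 = ((226*(-1/103) - 138*(-1/36)) + 10)*22 = ((-226/103 + 23/6) + 10)*22 = (1013/618 + 10)*22 = (7193/618)*22 = 79123/309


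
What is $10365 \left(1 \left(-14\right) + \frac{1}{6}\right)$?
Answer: $- \frac{286765}{2} \approx -1.4338 \cdot 10^{5}$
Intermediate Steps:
$10365 \left(1 \left(-14\right) + \frac{1}{6}\right) = 10365 \left(-14 + \frac{1}{6}\right) = 10365 \left(- \frac{83}{6}\right) = - \frac{286765}{2}$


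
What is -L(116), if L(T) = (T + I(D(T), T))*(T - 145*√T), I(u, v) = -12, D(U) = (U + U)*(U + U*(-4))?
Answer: -12064 + 30160*√29 ≈ 1.5035e+5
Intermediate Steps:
D(U) = -6*U² (D(U) = (2*U)*(U - 4*U) = (2*U)*(-3*U) = -6*U²)
L(T) = (-12 + T)*(T - 145*√T) (L(T) = (T - 12)*(T - 145*√T) = (-12 + T)*(T - 145*√T))
-L(116) = -(116² - 33640*√29 - 12*116 + 1740*√116) = -(13456 - 33640*√29 - 1392 + 1740*(2*√29)) = -(13456 - 33640*√29 - 1392 + 3480*√29) = -(12064 - 30160*√29) = -12064 + 30160*√29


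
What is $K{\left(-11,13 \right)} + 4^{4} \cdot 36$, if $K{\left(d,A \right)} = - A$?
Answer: $9203$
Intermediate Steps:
$K{\left(-11,13 \right)} + 4^{4} \cdot 36 = \left(-1\right) 13 + 4^{4} \cdot 36 = -13 + 256 \cdot 36 = -13 + 9216 = 9203$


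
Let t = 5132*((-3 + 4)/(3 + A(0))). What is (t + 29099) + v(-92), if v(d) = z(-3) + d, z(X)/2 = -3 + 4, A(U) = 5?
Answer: 59301/2 ≈ 29651.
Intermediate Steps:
z(X) = 2 (z(X) = 2*(-3 + 4) = 2*1 = 2)
v(d) = 2 + d
t = 1283/2 (t = 5132*((-3 + 4)/(3 + 5)) = 5132*(1/8) = 5132*(1*(⅛)) = 5132*(⅛) = 1283/2 ≈ 641.50)
(t + 29099) + v(-92) = (1283/2 + 29099) + (2 - 92) = 59481/2 - 90 = 59301/2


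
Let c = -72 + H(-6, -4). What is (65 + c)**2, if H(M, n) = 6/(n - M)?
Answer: 16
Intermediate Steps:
c = -69 (c = -72 + 6/(-4 - 1*(-6)) = -72 + 6/(-4 + 6) = -72 + 6/2 = -72 + 6*(1/2) = -72 + 3 = -69)
(65 + c)**2 = (65 - 69)**2 = (-4)**2 = 16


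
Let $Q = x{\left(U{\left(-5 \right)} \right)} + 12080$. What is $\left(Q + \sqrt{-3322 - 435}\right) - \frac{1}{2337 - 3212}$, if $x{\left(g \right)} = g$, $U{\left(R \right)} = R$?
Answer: $\frac{10565626}{875} + 17 i \sqrt{13} \approx 12075.0 + 61.294 i$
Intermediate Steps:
$Q = 12075$ ($Q = -5 + 12080 = 12075$)
$\left(Q + \sqrt{-3322 - 435}\right) - \frac{1}{2337 - 3212} = \left(12075 + \sqrt{-3322 - 435}\right) - \frac{1}{2337 - 3212} = \left(12075 + \sqrt{-3757}\right) - \frac{1}{-875} = \left(12075 + 17 i \sqrt{13}\right) - - \frac{1}{875} = \left(12075 + 17 i \sqrt{13}\right) + \frac{1}{875} = \frac{10565626}{875} + 17 i \sqrt{13}$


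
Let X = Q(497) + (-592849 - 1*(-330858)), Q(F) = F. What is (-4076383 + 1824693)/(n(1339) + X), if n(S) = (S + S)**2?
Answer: -32167/98717 ≈ -0.32585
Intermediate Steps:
n(S) = 4*S**2 (n(S) = (2*S)**2 = 4*S**2)
X = -261494 (X = 497 + (-592849 - 1*(-330858)) = 497 + (-592849 + 330858) = 497 - 261991 = -261494)
(-4076383 + 1824693)/(n(1339) + X) = (-4076383 + 1824693)/(4*1339**2 - 261494) = -2251690/(4*1792921 - 261494) = -2251690/(7171684 - 261494) = -2251690/6910190 = -2251690*1/6910190 = -32167/98717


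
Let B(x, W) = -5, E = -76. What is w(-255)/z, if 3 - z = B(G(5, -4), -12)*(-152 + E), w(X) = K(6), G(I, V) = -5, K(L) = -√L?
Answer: √6/1137 ≈ 0.0021543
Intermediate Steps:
w(X) = -√6
z = -1137 (z = 3 - (-5)*(-152 - 76) = 3 - (-5)*(-228) = 3 - 1*1140 = 3 - 1140 = -1137)
w(-255)/z = -√6/(-1137) = -√6*(-1/1137) = √6/1137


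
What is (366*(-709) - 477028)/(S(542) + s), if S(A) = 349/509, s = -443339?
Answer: 187444849/112829601 ≈ 1.6613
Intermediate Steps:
S(A) = 349/509 (S(A) = 349*(1/509) = 349/509)
(366*(-709) - 477028)/(S(542) + s) = (366*(-709) - 477028)/(349/509 - 443339) = (-259494 - 477028)/(-225659202/509) = -736522*(-509/225659202) = 187444849/112829601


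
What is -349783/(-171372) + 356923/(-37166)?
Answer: -24083286689/3184605876 ≈ -7.5624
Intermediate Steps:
-349783/(-171372) + 356923/(-37166) = -349783*(-1/171372) + 356923*(-1/37166) = 349783/171372 - 356923/37166 = -24083286689/3184605876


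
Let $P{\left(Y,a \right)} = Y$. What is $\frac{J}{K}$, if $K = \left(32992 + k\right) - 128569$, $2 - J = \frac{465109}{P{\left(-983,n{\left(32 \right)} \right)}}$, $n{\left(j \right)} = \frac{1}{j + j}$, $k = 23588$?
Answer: $- \frac{467075}{70765187} \approx -0.0066004$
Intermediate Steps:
$n{\left(j \right)} = \frac{1}{2 j}$
$J = \frac{467075}{983}$ ($J = 2 - \frac{465109}{-983} = 2 - 465109 \left(- \frac{1}{983}\right) = 2 - - \frac{465109}{983} = 2 + \frac{465109}{983} = \frac{467075}{983} \approx 475.15$)
$K = -71989$ ($K = \left(32992 + 23588\right) - 128569 = 56580 - 128569 = -71989$)
$\frac{J}{K} = \frac{467075}{983 \left(-71989\right)} = \frac{467075}{983} \left(- \frac{1}{71989}\right) = - \frac{467075}{70765187}$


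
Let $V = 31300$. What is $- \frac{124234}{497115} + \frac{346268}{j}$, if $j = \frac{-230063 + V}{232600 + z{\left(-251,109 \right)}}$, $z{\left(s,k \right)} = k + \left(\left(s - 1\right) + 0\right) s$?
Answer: $- \frac{50945276406186562}{98808068745} \approx -5.156 \cdot 10^{5}$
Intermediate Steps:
$z{\left(s,k \right)} = k + s \left(-1 + s\right)$ ($z{\left(s,k \right)} = k + \left(\left(-1 + s\right) + 0\right) s = k + \left(-1 + s\right) s = k + s \left(-1 + s\right)$)
$j = - \frac{198763}{295961}$ ($j = \frac{-230063 + 31300}{232600 + \left(109 + \left(-251\right)^{2} - -251\right)} = - \frac{198763}{232600 + \left(109 + 63001 + 251\right)} = - \frac{198763}{232600 + 63361} = - \frac{198763}{295961} \approx -0.67159$)
$- \frac{124234}{497115} + \frac{346268}{j} = - \frac{124234}{497115} + \frac{346268}{- \frac{198763}{295961}} = \left(-124234\right) \frac{1}{497115} + 346268 \left(- \frac{295961}{198763}\right) = - \frac{124234}{497115} - \frac{102481823548}{198763} = - \frac{50945276406186562}{98808068745}$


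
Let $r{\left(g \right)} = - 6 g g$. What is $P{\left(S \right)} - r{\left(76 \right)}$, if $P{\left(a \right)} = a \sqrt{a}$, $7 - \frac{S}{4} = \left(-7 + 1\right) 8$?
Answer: $34656 + 440 \sqrt{55} \approx 37919.0$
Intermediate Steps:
$r{\left(g \right)} = - 6 g^{2}$
$S = 220$ ($S = 28 - 4 \left(-7 + 1\right) 8 = 28 - 4 \left(\left(-6\right) 8\right) = 28 - -192 = 28 + 192 = 220$)
$P{\left(a \right)} = a^{\frac{3}{2}}$
$P{\left(S \right)} - r{\left(76 \right)} = 220^{\frac{3}{2}} - - 6 \cdot 76^{2} = 440 \sqrt{55} - \left(-6\right) 5776 = 440 \sqrt{55} - -34656 = 440 \sqrt{55} + 34656 = 34656 + 440 \sqrt{55}$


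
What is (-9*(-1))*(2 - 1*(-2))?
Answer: 36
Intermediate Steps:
(-9*(-1))*(2 - 1*(-2)) = 9*(2 + 2) = 9*4 = 36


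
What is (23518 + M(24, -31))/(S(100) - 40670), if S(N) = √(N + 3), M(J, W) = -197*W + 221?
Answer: -1213836820/1654048797 - 29846*√103/1654048797 ≈ -0.73404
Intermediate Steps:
M(J, W) = 221 - 197*W
S(N) = √(3 + N)
(23518 + M(24, -31))/(S(100) - 40670) = (23518 + (221 - 197*(-31)))/(√(3 + 100) - 40670) = (23518 + (221 + 6107))/(√103 - 40670) = (23518 + 6328)/(-40670 + √103) = 29846/(-40670 + √103)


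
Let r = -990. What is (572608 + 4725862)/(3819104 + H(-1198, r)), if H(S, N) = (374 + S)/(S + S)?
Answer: 1586891765/1143821751 ≈ 1.3874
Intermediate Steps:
H(S, N) = (374 + S)/(2*S) (H(S, N) = (374 + S)/((2*S)) = (374 + S)*(1/(2*S)) = (374 + S)/(2*S))
(572608 + 4725862)/(3819104 + H(-1198, r)) = (572608 + 4725862)/(3819104 + (½)*(374 - 1198)/(-1198)) = 5298470/(3819104 + (½)*(-1/1198)*(-824)) = 5298470/(3819104 + 206/599) = 5298470/(2287643502/599) = 5298470*(599/2287643502) = 1586891765/1143821751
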